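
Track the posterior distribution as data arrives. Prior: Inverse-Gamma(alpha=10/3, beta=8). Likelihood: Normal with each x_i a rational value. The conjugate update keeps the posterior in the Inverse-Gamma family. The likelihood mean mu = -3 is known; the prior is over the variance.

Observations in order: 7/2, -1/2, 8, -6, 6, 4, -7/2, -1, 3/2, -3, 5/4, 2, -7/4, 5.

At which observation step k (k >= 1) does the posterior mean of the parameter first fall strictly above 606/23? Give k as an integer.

k = 5

obs 1: x=7/2 → posterior Inverse-Gamma(23/6, 233/8)
obs 2: x=-1/2 → posterior Inverse-Gamma(13/3, 129/4)
obs 3: x=8 → posterior Inverse-Gamma(29/6, 371/4)
obs 4: x=-6 → posterior Inverse-Gamma(16/3, 389/4)
obs 5: x=6 → posterior Inverse-Gamma(35/6, 551/4)
obs 6: x=4 → posterior Inverse-Gamma(19/3, 649/4)
obs 7: x=-7/2 → posterior Inverse-Gamma(41/6, 1299/8)
obs 8: x=-1 → posterior Inverse-Gamma(22/3, 1315/8)
obs 9: x=3/2 → posterior Inverse-Gamma(47/6, 349/2)
obs 10: x=-3 → posterior Inverse-Gamma(25/3, 349/2)
obs 11: x=5/4 → posterior Inverse-Gamma(53/6, 5873/32)
obs 12: x=2 → posterior Inverse-Gamma(28/3, 6273/32)
obs 13: x=-7/4 → posterior Inverse-Gamma(59/6, 3149/16)
obs 14: x=5 → posterior Inverse-Gamma(31/3, 3661/16)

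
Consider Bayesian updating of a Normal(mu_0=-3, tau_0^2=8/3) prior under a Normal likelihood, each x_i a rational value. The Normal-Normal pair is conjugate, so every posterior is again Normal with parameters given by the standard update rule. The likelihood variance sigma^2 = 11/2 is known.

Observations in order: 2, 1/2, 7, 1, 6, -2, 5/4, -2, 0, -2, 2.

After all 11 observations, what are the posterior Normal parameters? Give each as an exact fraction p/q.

mu_0=11/19, tau_0^2=8/19

obs 1: x=2 → posterior Normal(-67/49, 88/49)
obs 2: x=1/2 → posterior Normal(-59/65, 88/65)
obs 3: x=7 → posterior Normal(53/81, 88/81)
obs 4: x=1 → posterior Normal(69/97, 88/97)
obs 5: x=6 → posterior Normal(165/113, 88/113)
obs 6: x=-2 → posterior Normal(133/129, 88/129)
obs 7: x=5/4 → posterior Normal(153/145, 88/145)
obs 8: x=-2 → posterior Normal(121/161, 88/161)
obs 9: x=0 → posterior Normal(121/177, 88/177)
obs 10: x=-2 → posterior Normal(89/193, 88/193)
obs 11: x=2 → posterior Normal(11/19, 8/19)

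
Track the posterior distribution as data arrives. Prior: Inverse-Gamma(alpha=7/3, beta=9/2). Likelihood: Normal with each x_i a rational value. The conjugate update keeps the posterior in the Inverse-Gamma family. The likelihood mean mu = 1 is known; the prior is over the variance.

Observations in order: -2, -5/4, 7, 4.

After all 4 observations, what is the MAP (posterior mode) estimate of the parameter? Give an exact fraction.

obs 1: x=-2 → posterior Inverse-Gamma(17/6, 9)
obs 2: x=-5/4 → posterior Inverse-Gamma(10/3, 369/32)
obs 3: x=7 → posterior Inverse-Gamma(23/6, 945/32)
obs 4: x=4 → posterior Inverse-Gamma(13/3, 1089/32)

3267/512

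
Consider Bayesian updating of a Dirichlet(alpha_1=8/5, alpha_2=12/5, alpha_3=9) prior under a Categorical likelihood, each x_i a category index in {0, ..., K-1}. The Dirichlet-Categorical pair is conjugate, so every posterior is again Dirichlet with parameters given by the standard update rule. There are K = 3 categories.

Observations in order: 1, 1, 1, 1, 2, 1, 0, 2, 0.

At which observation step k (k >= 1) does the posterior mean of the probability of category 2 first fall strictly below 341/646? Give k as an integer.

k = 6

obs 1: x=1 → posterior Dirichlet(8/5, 17/5, 9)
obs 2: x=1 → posterior Dirichlet(8/5, 22/5, 9)
obs 3: x=1 → posterior Dirichlet(8/5, 27/5, 9)
obs 4: x=1 → posterior Dirichlet(8/5, 32/5, 9)
obs 5: x=2 → posterior Dirichlet(8/5, 32/5, 10)
obs 6: x=1 → posterior Dirichlet(8/5, 37/5, 10)
obs 7: x=0 → posterior Dirichlet(13/5, 37/5, 10)
obs 8: x=2 → posterior Dirichlet(13/5, 37/5, 11)
obs 9: x=0 → posterior Dirichlet(18/5, 37/5, 11)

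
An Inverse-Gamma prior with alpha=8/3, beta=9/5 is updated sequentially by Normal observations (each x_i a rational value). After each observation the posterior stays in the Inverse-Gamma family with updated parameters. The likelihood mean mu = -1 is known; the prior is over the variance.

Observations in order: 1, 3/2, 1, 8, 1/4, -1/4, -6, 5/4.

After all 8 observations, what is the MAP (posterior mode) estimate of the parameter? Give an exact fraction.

obs 1: x=1 → posterior Inverse-Gamma(19/6, 19/5)
obs 2: x=3/2 → posterior Inverse-Gamma(11/3, 277/40)
obs 3: x=1 → posterior Inverse-Gamma(25/6, 357/40)
obs 4: x=8 → posterior Inverse-Gamma(14/3, 1977/40)
obs 5: x=1/4 → posterior Inverse-Gamma(31/6, 8033/160)
obs 6: x=-1/4 → posterior Inverse-Gamma(17/3, 4039/80)
obs 7: x=-6 → posterior Inverse-Gamma(37/6, 5039/80)
obs 8: x=5/4 → posterior Inverse-Gamma(20/3, 10483/160)

31449/3680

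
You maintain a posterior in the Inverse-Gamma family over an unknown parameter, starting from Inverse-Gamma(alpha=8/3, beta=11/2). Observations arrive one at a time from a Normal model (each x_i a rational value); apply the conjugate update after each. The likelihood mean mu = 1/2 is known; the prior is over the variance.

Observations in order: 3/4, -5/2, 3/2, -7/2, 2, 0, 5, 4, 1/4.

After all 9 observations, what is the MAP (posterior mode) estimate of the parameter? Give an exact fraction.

1731/392

obs 1: x=3/4 → posterior Inverse-Gamma(19/6, 177/32)
obs 2: x=-5/2 → posterior Inverse-Gamma(11/3, 321/32)
obs 3: x=3/2 → posterior Inverse-Gamma(25/6, 337/32)
obs 4: x=-7/2 → posterior Inverse-Gamma(14/3, 593/32)
obs 5: x=2 → posterior Inverse-Gamma(31/6, 629/32)
obs 6: x=0 → posterior Inverse-Gamma(17/3, 633/32)
obs 7: x=5 → posterior Inverse-Gamma(37/6, 957/32)
obs 8: x=4 → posterior Inverse-Gamma(20/3, 1153/32)
obs 9: x=1/4 → posterior Inverse-Gamma(43/6, 577/16)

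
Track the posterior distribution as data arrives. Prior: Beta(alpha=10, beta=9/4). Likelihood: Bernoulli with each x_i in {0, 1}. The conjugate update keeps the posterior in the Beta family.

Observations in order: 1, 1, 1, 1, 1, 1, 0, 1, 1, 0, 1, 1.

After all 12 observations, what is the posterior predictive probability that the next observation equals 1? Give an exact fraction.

80/97

obs 1: x=1 → posterior Beta(11, 9/4)
obs 2: x=1 → posterior Beta(12, 9/4)
obs 3: x=1 → posterior Beta(13, 9/4)
obs 4: x=1 → posterior Beta(14, 9/4)
obs 5: x=1 → posterior Beta(15, 9/4)
obs 6: x=1 → posterior Beta(16, 9/4)
obs 7: x=0 → posterior Beta(16, 13/4)
obs 8: x=1 → posterior Beta(17, 13/4)
obs 9: x=1 → posterior Beta(18, 13/4)
obs 10: x=0 → posterior Beta(18, 17/4)
obs 11: x=1 → posterior Beta(19, 17/4)
obs 12: x=1 → posterior Beta(20, 17/4)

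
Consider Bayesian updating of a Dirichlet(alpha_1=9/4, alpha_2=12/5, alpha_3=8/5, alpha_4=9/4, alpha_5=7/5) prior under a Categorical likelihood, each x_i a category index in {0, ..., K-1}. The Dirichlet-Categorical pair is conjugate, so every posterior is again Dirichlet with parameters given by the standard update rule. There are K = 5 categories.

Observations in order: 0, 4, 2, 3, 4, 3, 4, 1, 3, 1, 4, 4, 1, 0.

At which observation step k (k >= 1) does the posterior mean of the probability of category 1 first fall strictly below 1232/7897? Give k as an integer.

k = 6

obs 1: x=0 → posterior Dirichlet(13/4, 12/5, 8/5, 9/4, 7/5)
obs 2: x=4 → posterior Dirichlet(13/4, 12/5, 8/5, 9/4, 12/5)
obs 3: x=2 → posterior Dirichlet(13/4, 12/5, 13/5, 9/4, 12/5)
obs 4: x=3 → posterior Dirichlet(13/4, 12/5, 13/5, 13/4, 12/5)
obs 5: x=4 → posterior Dirichlet(13/4, 12/5, 13/5, 13/4, 17/5)
obs 6: x=3 → posterior Dirichlet(13/4, 12/5, 13/5, 17/4, 17/5)
obs 7: x=4 → posterior Dirichlet(13/4, 12/5, 13/5, 17/4, 22/5)
obs 8: x=1 → posterior Dirichlet(13/4, 17/5, 13/5, 17/4, 22/5)
obs 9: x=3 → posterior Dirichlet(13/4, 17/5, 13/5, 21/4, 22/5)
obs 10: x=1 → posterior Dirichlet(13/4, 22/5, 13/5, 21/4, 22/5)
obs 11: x=4 → posterior Dirichlet(13/4, 22/5, 13/5, 21/4, 27/5)
obs 12: x=4 → posterior Dirichlet(13/4, 22/5, 13/5, 21/4, 32/5)
obs 13: x=1 → posterior Dirichlet(13/4, 27/5, 13/5, 21/4, 32/5)
obs 14: x=0 → posterior Dirichlet(17/4, 27/5, 13/5, 21/4, 32/5)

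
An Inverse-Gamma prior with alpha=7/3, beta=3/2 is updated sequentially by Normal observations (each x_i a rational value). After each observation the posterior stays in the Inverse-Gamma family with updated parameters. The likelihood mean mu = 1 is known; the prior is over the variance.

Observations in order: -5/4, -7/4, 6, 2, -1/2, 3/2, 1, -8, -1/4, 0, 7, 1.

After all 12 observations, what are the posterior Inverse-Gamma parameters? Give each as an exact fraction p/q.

alpha=25/3, beta=2619/32

obs 1: x=-5/4 → posterior Inverse-Gamma(17/6, 129/32)
obs 2: x=-7/4 → posterior Inverse-Gamma(10/3, 125/16)
obs 3: x=6 → posterior Inverse-Gamma(23/6, 325/16)
obs 4: x=2 → posterior Inverse-Gamma(13/3, 333/16)
obs 5: x=-1/2 → posterior Inverse-Gamma(29/6, 351/16)
obs 6: x=3/2 → posterior Inverse-Gamma(16/3, 353/16)
obs 7: x=1 → posterior Inverse-Gamma(35/6, 353/16)
obs 8: x=-8 → posterior Inverse-Gamma(19/3, 1001/16)
obs 9: x=-1/4 → posterior Inverse-Gamma(41/6, 2027/32)
obs 10: x=0 → posterior Inverse-Gamma(22/3, 2043/32)
obs 11: x=7 → posterior Inverse-Gamma(47/6, 2619/32)
obs 12: x=1 → posterior Inverse-Gamma(25/3, 2619/32)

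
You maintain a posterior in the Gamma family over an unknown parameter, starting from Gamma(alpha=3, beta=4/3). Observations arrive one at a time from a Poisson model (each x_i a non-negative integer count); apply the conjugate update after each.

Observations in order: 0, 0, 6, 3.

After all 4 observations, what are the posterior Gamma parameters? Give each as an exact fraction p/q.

obs 1: x=0 → posterior Gamma(3, 7/3)
obs 2: x=0 → posterior Gamma(3, 10/3)
obs 3: x=6 → posterior Gamma(9, 13/3)
obs 4: x=3 → posterior Gamma(12, 16/3)

alpha=12, beta=16/3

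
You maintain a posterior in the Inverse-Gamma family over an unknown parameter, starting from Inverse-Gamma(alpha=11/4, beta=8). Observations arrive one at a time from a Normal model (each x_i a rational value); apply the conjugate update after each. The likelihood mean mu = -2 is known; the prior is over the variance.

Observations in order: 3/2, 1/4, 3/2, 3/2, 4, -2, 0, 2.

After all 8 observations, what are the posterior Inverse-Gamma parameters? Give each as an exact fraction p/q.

obs 1: x=3/2 → posterior Inverse-Gamma(13/4, 113/8)
obs 2: x=1/4 → posterior Inverse-Gamma(15/4, 533/32)
obs 3: x=3/2 → posterior Inverse-Gamma(17/4, 729/32)
obs 4: x=3/2 → posterior Inverse-Gamma(19/4, 925/32)
obs 5: x=4 → posterior Inverse-Gamma(21/4, 1501/32)
obs 6: x=-2 → posterior Inverse-Gamma(23/4, 1501/32)
obs 7: x=0 → posterior Inverse-Gamma(25/4, 1565/32)
obs 8: x=2 → posterior Inverse-Gamma(27/4, 1821/32)

alpha=27/4, beta=1821/32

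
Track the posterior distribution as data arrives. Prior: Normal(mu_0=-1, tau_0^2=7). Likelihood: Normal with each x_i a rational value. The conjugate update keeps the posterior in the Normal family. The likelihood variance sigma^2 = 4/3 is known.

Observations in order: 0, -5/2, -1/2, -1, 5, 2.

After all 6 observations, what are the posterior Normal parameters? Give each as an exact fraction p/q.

mu_0=59/130, tau_0^2=14/65

obs 1: x=0 → posterior Normal(-4/25, 28/25)
obs 2: x=-5/2 → posterior Normal(-113/92, 14/23)
obs 3: x=-1/2 → posterior Normal(-1, 28/67)
obs 4: x=-1 → posterior Normal(-1, 7/22)
obs 5: x=5 → posterior Normal(17/109, 28/109)
obs 6: x=2 → posterior Normal(59/130, 14/65)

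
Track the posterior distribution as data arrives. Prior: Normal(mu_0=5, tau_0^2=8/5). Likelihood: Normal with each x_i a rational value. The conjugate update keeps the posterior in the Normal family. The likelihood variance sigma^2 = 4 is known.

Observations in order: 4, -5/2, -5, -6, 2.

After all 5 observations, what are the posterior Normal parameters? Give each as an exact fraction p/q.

mu_0=2/3, tau_0^2=8/15

obs 1: x=4 → posterior Normal(33/7, 8/7)
obs 2: x=-5/2 → posterior Normal(28/9, 8/9)
obs 3: x=-5 → posterior Normal(18/11, 8/11)
obs 4: x=-6 → posterior Normal(6/13, 8/13)
obs 5: x=2 → posterior Normal(2/3, 8/15)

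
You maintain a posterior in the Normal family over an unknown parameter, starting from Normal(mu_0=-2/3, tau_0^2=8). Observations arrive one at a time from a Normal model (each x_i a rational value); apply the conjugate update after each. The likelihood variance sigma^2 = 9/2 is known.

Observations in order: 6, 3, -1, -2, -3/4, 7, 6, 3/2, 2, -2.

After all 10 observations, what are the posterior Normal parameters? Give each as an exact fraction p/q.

mu_0=310/169, tau_0^2=72/169

obs 1: x=6 → posterior Normal(18/5, 72/25)
obs 2: x=3 → posterior Normal(138/41, 72/41)
obs 3: x=-1 → posterior Normal(122/57, 24/19)
obs 4: x=-2 → posterior Normal(90/73, 72/73)
obs 5: x=-3/4 → posterior Normal(78/89, 72/89)
obs 6: x=7 → posterior Normal(38/21, 24/35)
obs 7: x=6 → posterior Normal(26/11, 72/121)
obs 8: x=3/2 → posterior Normal(310/137, 72/137)
obs 9: x=2 → posterior Normal(38/17, 8/17)
obs 10: x=-2 → posterior Normal(310/169, 72/169)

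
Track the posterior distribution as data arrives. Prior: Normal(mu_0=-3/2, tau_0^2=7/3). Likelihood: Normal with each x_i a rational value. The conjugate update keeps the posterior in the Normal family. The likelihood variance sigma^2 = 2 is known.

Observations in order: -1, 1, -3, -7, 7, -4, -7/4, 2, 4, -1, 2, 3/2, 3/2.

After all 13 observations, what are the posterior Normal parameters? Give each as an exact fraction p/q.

mu_0=-1/388, tau_0^2=14/97

obs 1: x=-1 → posterior Normal(-16/13, 14/13)
obs 2: x=1 → posterior Normal(-9/20, 7/10)
obs 3: x=-3 → posterior Normal(-10/9, 14/27)
obs 4: x=-7 → posterior Normal(-79/34, 7/17)
obs 5: x=7 → posterior Normal(-30/41, 14/41)
obs 6: x=-4 → posterior Normal(-29/24, 7/24)
obs 7: x=-7/4 → posterior Normal(-281/220, 14/55)
obs 8: x=2 → posterior Normal(-225/248, 7/31)
obs 9: x=4 → posterior Normal(-113/276, 14/69)
obs 10: x=-1 → posterior Normal(-141/304, 7/38)
obs 11: x=2 → posterior Normal(-85/332, 14/83)
obs 12: x=3/2 → posterior Normal(-43/360, 7/45)
obs 13: x=3/2 → posterior Normal(-1/388, 14/97)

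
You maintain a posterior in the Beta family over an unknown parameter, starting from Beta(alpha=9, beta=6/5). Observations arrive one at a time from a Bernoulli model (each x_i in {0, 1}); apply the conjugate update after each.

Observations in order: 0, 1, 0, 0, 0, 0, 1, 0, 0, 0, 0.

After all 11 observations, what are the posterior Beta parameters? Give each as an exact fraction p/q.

obs 1: x=0 → posterior Beta(9, 11/5)
obs 2: x=1 → posterior Beta(10, 11/5)
obs 3: x=0 → posterior Beta(10, 16/5)
obs 4: x=0 → posterior Beta(10, 21/5)
obs 5: x=0 → posterior Beta(10, 26/5)
obs 6: x=0 → posterior Beta(10, 31/5)
obs 7: x=1 → posterior Beta(11, 31/5)
obs 8: x=0 → posterior Beta(11, 36/5)
obs 9: x=0 → posterior Beta(11, 41/5)
obs 10: x=0 → posterior Beta(11, 46/5)
obs 11: x=0 → posterior Beta(11, 51/5)

alpha=11, beta=51/5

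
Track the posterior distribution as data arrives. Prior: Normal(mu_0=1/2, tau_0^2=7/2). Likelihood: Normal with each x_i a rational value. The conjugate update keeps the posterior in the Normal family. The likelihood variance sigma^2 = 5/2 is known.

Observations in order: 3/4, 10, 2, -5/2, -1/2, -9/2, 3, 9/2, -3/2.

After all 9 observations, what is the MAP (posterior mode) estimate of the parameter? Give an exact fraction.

obs 1: x=3/4 → posterior Normal(31/48, 35/24)
obs 2: x=10 → posterior Normal(311/76, 35/38)
obs 3: x=2 → posterior Normal(367/104, 35/52)
obs 4: x=-5/2 → posterior Normal(9/4, 35/66)
obs 5: x=-1/2 → posterior Normal(283/160, 7/16)
obs 6: x=-9/2 → posterior Normal(157/188, 35/94)
obs 7: x=3 → posterior Normal(241/216, 35/108)
obs 8: x=9/2 → posterior Normal(367/244, 35/122)
obs 9: x=-3/2 → posterior Normal(325/272, 35/136)

325/272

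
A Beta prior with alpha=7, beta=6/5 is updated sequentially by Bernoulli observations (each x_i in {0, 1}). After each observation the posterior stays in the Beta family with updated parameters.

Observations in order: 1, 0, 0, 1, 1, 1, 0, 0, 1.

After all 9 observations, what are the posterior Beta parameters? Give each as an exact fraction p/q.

obs 1: x=1 → posterior Beta(8, 6/5)
obs 2: x=0 → posterior Beta(8, 11/5)
obs 3: x=0 → posterior Beta(8, 16/5)
obs 4: x=1 → posterior Beta(9, 16/5)
obs 5: x=1 → posterior Beta(10, 16/5)
obs 6: x=1 → posterior Beta(11, 16/5)
obs 7: x=0 → posterior Beta(11, 21/5)
obs 8: x=0 → posterior Beta(11, 26/5)
obs 9: x=1 → posterior Beta(12, 26/5)

alpha=12, beta=26/5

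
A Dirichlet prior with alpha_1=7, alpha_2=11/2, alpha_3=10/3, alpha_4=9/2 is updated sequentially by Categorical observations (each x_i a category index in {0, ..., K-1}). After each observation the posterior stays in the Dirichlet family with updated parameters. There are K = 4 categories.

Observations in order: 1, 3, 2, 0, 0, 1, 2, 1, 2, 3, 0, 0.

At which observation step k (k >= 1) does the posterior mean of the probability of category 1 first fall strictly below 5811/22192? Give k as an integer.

obs 1: x=1 → posterior Dirichlet(7, 13/2, 10/3, 9/2)
obs 2: x=3 → posterior Dirichlet(7, 13/2, 10/3, 11/2)
obs 3: x=2 → posterior Dirichlet(7, 13/2, 13/3, 11/2)
obs 4: x=0 → posterior Dirichlet(8, 13/2, 13/3, 11/2)
obs 5: x=0 → posterior Dirichlet(9, 13/2, 13/3, 11/2)
obs 6: x=1 → posterior Dirichlet(9, 15/2, 13/3, 11/2)
obs 7: x=2 → posterior Dirichlet(9, 15/2, 16/3, 11/2)
obs 8: x=1 → posterior Dirichlet(9, 17/2, 16/3, 11/2)
obs 9: x=2 → posterior Dirichlet(9, 17/2, 19/3, 11/2)
obs 10: x=3 → posterior Dirichlet(9, 17/2, 19/3, 13/2)
obs 11: x=0 → posterior Dirichlet(10, 17/2, 19/3, 13/2)
obs 12: x=0 → posterior Dirichlet(11, 17/2, 19/3, 13/2)

k = 5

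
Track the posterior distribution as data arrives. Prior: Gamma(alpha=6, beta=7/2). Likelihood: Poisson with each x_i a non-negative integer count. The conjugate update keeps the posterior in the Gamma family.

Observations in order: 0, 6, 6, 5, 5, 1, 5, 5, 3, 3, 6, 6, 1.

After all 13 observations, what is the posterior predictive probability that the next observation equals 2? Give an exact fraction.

obs 1: x=0 → posterior Gamma(6, 9/2)
obs 2: x=6 → posterior Gamma(12, 11/2)
obs 3: x=6 → posterior Gamma(18, 13/2)
obs 4: x=5 → posterior Gamma(23, 15/2)
obs 5: x=5 → posterior Gamma(28, 17/2)
obs 6: x=1 → posterior Gamma(29, 19/2)
obs 7: x=5 → posterior Gamma(34, 21/2)
obs 8: x=5 → posterior Gamma(39, 23/2)
obs 9: x=3 → posterior Gamma(42, 25/2)
obs 10: x=3 → posterior Gamma(45, 27/2)
obs 11: x=6 → posterior Gamma(51, 29/2)
obs 12: x=6 → posterior Gamma(57, 31/2)
obs 13: x=1 → posterior Gamma(58, 33/2)

81118238965643947275048255548675984941986423083059458984846258491074451762812376456946097596/440638724067222436084855818245513849895316740887946972693445246704868623055517673492431640625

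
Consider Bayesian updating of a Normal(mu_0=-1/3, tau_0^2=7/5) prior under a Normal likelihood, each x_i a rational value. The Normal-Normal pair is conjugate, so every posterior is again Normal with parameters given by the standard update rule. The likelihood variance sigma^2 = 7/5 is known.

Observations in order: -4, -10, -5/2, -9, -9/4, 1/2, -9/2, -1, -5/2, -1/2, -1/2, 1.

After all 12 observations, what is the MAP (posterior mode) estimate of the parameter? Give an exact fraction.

-427/156

obs 1: x=-4 → posterior Normal(-13/6, 7/10)
obs 2: x=-10 → posterior Normal(-43/9, 7/15)
obs 3: x=-5/2 → posterior Normal(-101/24, 7/20)
obs 4: x=-9 → posterior Normal(-31/6, 7/25)
obs 5: x=-9/4 → posterior Normal(-337/72, 7/30)
obs 6: x=1/2 → posterior Normal(-331/84, 1/5)
obs 7: x=-9/2 → posterior Normal(-385/96, 7/40)
obs 8: x=-1 → posterior Normal(-397/108, 7/45)
obs 9: x=-5/2 → posterior Normal(-427/120, 7/50)
obs 10: x=-1/2 → posterior Normal(-433/132, 7/55)
obs 11: x=-1/2 → posterior Normal(-439/144, 7/60)
obs 12: x=1 → posterior Normal(-427/156, 7/65)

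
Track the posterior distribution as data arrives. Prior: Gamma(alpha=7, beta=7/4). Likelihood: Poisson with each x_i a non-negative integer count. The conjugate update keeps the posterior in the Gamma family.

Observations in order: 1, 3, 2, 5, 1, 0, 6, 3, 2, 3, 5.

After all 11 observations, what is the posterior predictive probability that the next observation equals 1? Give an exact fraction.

11735734604192710163798713644709358020640506221078469679904801428952/74841914809896234652262560774028680359135250910185277462005615234375

obs 1: x=1 → posterior Gamma(8, 11/4)
obs 2: x=3 → posterior Gamma(11, 15/4)
obs 3: x=2 → posterior Gamma(13, 19/4)
obs 4: x=5 → posterior Gamma(18, 23/4)
obs 5: x=1 → posterior Gamma(19, 27/4)
obs 6: x=0 → posterior Gamma(19, 31/4)
obs 7: x=6 → posterior Gamma(25, 35/4)
obs 8: x=3 → posterior Gamma(28, 39/4)
obs 9: x=2 → posterior Gamma(30, 43/4)
obs 10: x=3 → posterior Gamma(33, 47/4)
obs 11: x=5 → posterior Gamma(38, 51/4)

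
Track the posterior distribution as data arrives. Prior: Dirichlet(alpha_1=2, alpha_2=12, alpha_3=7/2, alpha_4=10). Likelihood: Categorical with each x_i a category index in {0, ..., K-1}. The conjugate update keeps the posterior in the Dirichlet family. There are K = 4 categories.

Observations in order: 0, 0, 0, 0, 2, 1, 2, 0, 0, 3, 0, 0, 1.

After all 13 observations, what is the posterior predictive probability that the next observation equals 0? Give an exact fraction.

obs 1: x=0 → posterior Dirichlet(3, 12, 7/2, 10)
obs 2: x=0 → posterior Dirichlet(4, 12, 7/2, 10)
obs 3: x=0 → posterior Dirichlet(5, 12, 7/2, 10)
obs 4: x=0 → posterior Dirichlet(6, 12, 7/2, 10)
obs 5: x=2 → posterior Dirichlet(6, 12, 9/2, 10)
obs 6: x=1 → posterior Dirichlet(6, 13, 9/2, 10)
obs 7: x=2 → posterior Dirichlet(6, 13, 11/2, 10)
obs 8: x=0 → posterior Dirichlet(7, 13, 11/2, 10)
obs 9: x=0 → posterior Dirichlet(8, 13, 11/2, 10)
obs 10: x=3 → posterior Dirichlet(8, 13, 11/2, 11)
obs 11: x=0 → posterior Dirichlet(9, 13, 11/2, 11)
obs 12: x=0 → posterior Dirichlet(10, 13, 11/2, 11)
obs 13: x=1 → posterior Dirichlet(10, 14, 11/2, 11)

20/81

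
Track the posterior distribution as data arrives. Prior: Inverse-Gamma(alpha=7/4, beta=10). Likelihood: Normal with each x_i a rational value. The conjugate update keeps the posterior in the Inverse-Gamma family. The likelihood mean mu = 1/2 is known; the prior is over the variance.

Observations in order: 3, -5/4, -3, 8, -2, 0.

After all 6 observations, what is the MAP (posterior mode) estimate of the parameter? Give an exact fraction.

1669/184

obs 1: x=3 → posterior Inverse-Gamma(9/4, 105/8)
obs 2: x=-5/4 → posterior Inverse-Gamma(11/4, 469/32)
obs 3: x=-3 → posterior Inverse-Gamma(13/4, 665/32)
obs 4: x=8 → posterior Inverse-Gamma(15/4, 1565/32)
obs 5: x=-2 → posterior Inverse-Gamma(17/4, 1665/32)
obs 6: x=0 → posterior Inverse-Gamma(19/4, 1669/32)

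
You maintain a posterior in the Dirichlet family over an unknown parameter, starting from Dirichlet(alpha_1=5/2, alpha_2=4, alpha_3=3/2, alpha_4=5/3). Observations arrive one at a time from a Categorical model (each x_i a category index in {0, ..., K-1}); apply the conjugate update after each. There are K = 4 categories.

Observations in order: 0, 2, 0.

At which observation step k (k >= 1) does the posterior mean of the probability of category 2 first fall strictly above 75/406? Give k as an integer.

obs 1: x=0 → posterior Dirichlet(7/2, 4, 3/2, 5/3)
obs 2: x=2 → posterior Dirichlet(7/2, 4, 5/2, 5/3)
obs 3: x=0 → posterior Dirichlet(9/2, 4, 5/2, 5/3)

k = 2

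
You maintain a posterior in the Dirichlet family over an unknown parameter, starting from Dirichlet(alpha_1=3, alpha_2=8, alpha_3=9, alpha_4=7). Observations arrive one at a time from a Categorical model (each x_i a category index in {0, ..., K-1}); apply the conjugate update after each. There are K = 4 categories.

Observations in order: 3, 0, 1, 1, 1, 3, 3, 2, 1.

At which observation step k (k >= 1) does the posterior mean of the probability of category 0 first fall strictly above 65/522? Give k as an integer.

obs 1: x=3 → posterior Dirichlet(3, 8, 9, 8)
obs 2: x=0 → posterior Dirichlet(4, 8, 9, 8)
obs 3: x=1 → posterior Dirichlet(4, 9, 9, 8)
obs 4: x=1 → posterior Dirichlet(4, 10, 9, 8)
obs 5: x=1 → posterior Dirichlet(4, 11, 9, 8)
obs 6: x=3 → posterior Dirichlet(4, 11, 9, 9)
obs 7: x=3 → posterior Dirichlet(4, 11, 9, 10)
obs 8: x=2 → posterior Dirichlet(4, 11, 10, 10)
obs 9: x=1 → posterior Dirichlet(4, 12, 10, 10)

k = 2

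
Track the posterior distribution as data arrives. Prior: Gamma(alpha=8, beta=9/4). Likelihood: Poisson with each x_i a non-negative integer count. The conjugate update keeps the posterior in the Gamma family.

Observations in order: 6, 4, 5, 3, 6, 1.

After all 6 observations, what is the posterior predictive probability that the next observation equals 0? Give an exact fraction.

obs 1: x=6 → posterior Gamma(14, 13/4)
obs 2: x=4 → posterior Gamma(18, 17/4)
obs 3: x=5 → posterior Gamma(23, 21/4)
obs 4: x=3 → posterior Gamma(26, 25/4)
obs 5: x=6 → posterior Gamma(32, 29/4)
obs 6: x=1 → posterior Gamma(33, 33/4)

129110040087761027839616029934664535539337183380513/5631925408637669556712753112457165070731594608664997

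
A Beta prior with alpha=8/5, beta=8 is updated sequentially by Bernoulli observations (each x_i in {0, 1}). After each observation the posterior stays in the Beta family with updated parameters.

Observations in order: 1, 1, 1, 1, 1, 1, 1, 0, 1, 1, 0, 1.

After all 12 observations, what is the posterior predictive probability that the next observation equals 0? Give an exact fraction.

25/54

obs 1: x=1 → posterior Beta(13/5, 8)
obs 2: x=1 → posterior Beta(18/5, 8)
obs 3: x=1 → posterior Beta(23/5, 8)
obs 4: x=1 → posterior Beta(28/5, 8)
obs 5: x=1 → posterior Beta(33/5, 8)
obs 6: x=1 → posterior Beta(38/5, 8)
obs 7: x=1 → posterior Beta(43/5, 8)
obs 8: x=0 → posterior Beta(43/5, 9)
obs 9: x=1 → posterior Beta(48/5, 9)
obs 10: x=1 → posterior Beta(53/5, 9)
obs 11: x=0 → posterior Beta(53/5, 10)
obs 12: x=1 → posterior Beta(58/5, 10)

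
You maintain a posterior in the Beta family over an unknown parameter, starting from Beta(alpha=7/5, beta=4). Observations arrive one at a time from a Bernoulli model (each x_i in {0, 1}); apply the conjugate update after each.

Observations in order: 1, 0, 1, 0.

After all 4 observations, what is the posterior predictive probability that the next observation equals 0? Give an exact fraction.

30/47

obs 1: x=1 → posterior Beta(12/5, 4)
obs 2: x=0 → posterior Beta(12/5, 5)
obs 3: x=1 → posterior Beta(17/5, 5)
obs 4: x=0 → posterior Beta(17/5, 6)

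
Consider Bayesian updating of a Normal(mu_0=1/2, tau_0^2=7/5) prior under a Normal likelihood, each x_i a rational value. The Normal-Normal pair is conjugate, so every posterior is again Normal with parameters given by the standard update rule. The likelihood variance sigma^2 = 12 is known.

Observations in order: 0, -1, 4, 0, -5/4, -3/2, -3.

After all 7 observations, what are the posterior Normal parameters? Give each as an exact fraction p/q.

mu_0=43/436, tau_0^2=84/109

obs 1: x=0 → posterior Normal(30/67, 84/67)
obs 2: x=-1 → posterior Normal(23/74, 42/37)
obs 3: x=4 → posterior Normal(17/27, 28/27)
obs 4: x=0 → posterior Normal(51/88, 21/22)
obs 5: x=-5/4 → posterior Normal(169/380, 84/95)
obs 6: x=-3/2 → posterior Normal(127/408, 14/17)
obs 7: x=-3 → posterior Normal(43/436, 84/109)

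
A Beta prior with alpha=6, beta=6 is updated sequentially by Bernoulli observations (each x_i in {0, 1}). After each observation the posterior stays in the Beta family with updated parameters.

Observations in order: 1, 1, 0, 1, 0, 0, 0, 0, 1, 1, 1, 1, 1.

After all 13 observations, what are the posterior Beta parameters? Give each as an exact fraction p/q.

obs 1: x=1 → posterior Beta(7, 6)
obs 2: x=1 → posterior Beta(8, 6)
obs 3: x=0 → posterior Beta(8, 7)
obs 4: x=1 → posterior Beta(9, 7)
obs 5: x=0 → posterior Beta(9, 8)
obs 6: x=0 → posterior Beta(9, 9)
obs 7: x=0 → posterior Beta(9, 10)
obs 8: x=0 → posterior Beta(9, 11)
obs 9: x=1 → posterior Beta(10, 11)
obs 10: x=1 → posterior Beta(11, 11)
obs 11: x=1 → posterior Beta(12, 11)
obs 12: x=1 → posterior Beta(13, 11)
obs 13: x=1 → posterior Beta(14, 11)

alpha=14, beta=11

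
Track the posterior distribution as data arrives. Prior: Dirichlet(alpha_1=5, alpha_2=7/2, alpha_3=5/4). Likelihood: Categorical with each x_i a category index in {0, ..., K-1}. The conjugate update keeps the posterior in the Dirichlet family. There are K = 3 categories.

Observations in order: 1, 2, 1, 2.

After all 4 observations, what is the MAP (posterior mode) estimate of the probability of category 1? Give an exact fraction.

obs 1: x=1 → posterior Dirichlet(5, 9/2, 5/4)
obs 2: x=2 → posterior Dirichlet(5, 9/2, 9/4)
obs 3: x=1 → posterior Dirichlet(5, 11/2, 9/4)
obs 4: x=2 → posterior Dirichlet(5, 11/2, 13/4)

18/43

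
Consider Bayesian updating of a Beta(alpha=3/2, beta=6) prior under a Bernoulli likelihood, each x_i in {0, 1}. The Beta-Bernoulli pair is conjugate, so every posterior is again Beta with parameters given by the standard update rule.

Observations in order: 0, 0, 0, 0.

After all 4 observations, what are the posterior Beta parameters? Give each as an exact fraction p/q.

obs 1: x=0 → posterior Beta(3/2, 7)
obs 2: x=0 → posterior Beta(3/2, 8)
obs 3: x=0 → posterior Beta(3/2, 9)
obs 4: x=0 → posterior Beta(3/2, 10)

alpha=3/2, beta=10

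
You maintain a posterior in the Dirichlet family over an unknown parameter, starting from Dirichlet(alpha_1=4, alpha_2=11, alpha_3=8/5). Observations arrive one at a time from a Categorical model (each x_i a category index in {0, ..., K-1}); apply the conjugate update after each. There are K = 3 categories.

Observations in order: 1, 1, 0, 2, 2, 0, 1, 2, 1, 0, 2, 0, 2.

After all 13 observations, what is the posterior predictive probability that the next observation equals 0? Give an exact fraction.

10/37

obs 1: x=1 → posterior Dirichlet(4, 12, 8/5)
obs 2: x=1 → posterior Dirichlet(4, 13, 8/5)
obs 3: x=0 → posterior Dirichlet(5, 13, 8/5)
obs 4: x=2 → posterior Dirichlet(5, 13, 13/5)
obs 5: x=2 → posterior Dirichlet(5, 13, 18/5)
obs 6: x=0 → posterior Dirichlet(6, 13, 18/5)
obs 7: x=1 → posterior Dirichlet(6, 14, 18/5)
obs 8: x=2 → posterior Dirichlet(6, 14, 23/5)
obs 9: x=1 → posterior Dirichlet(6, 15, 23/5)
obs 10: x=0 → posterior Dirichlet(7, 15, 23/5)
obs 11: x=2 → posterior Dirichlet(7, 15, 28/5)
obs 12: x=0 → posterior Dirichlet(8, 15, 28/5)
obs 13: x=2 → posterior Dirichlet(8, 15, 33/5)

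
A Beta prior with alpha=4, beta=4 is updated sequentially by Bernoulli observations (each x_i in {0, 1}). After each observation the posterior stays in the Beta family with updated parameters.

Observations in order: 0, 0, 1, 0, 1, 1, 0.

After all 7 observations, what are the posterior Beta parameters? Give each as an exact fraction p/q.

alpha=7, beta=8

obs 1: x=0 → posterior Beta(4, 5)
obs 2: x=0 → posterior Beta(4, 6)
obs 3: x=1 → posterior Beta(5, 6)
obs 4: x=0 → posterior Beta(5, 7)
obs 5: x=1 → posterior Beta(6, 7)
obs 6: x=1 → posterior Beta(7, 7)
obs 7: x=0 → posterior Beta(7, 8)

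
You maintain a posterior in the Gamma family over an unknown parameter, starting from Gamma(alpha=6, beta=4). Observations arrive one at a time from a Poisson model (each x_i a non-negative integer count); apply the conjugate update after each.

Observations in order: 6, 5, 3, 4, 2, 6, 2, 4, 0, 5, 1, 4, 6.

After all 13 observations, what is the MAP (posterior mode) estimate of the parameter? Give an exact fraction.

53/17

obs 1: x=6 → posterior Gamma(12, 5)
obs 2: x=5 → posterior Gamma(17, 6)
obs 3: x=3 → posterior Gamma(20, 7)
obs 4: x=4 → posterior Gamma(24, 8)
obs 5: x=2 → posterior Gamma(26, 9)
obs 6: x=6 → posterior Gamma(32, 10)
obs 7: x=2 → posterior Gamma(34, 11)
obs 8: x=4 → posterior Gamma(38, 12)
obs 9: x=0 → posterior Gamma(38, 13)
obs 10: x=5 → posterior Gamma(43, 14)
obs 11: x=1 → posterior Gamma(44, 15)
obs 12: x=4 → posterior Gamma(48, 16)
obs 13: x=6 → posterior Gamma(54, 17)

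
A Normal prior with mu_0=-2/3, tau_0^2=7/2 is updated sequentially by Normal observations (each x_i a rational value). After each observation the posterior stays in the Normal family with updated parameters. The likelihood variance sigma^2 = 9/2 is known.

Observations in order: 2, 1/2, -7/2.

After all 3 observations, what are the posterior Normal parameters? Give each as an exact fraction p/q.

obs 1: x=2 → posterior Normal(1/2, 63/32)
obs 2: x=1/2 → posterior Normal(1/2, 63/46)
obs 3: x=-7/2 → posterior Normal(-13/30, 21/20)

mu_0=-13/30, tau_0^2=21/20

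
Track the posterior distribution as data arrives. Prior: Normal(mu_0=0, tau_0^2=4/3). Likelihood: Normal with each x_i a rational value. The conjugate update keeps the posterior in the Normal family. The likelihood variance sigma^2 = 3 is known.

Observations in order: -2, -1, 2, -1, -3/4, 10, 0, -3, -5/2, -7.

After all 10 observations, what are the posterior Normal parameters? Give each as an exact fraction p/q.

obs 1: x=-2 → posterior Normal(-8/13, 12/13)
obs 2: x=-1 → posterior Normal(-12/17, 12/17)
obs 3: x=2 → posterior Normal(-4/21, 4/7)
obs 4: x=-1 → posterior Normal(-8/25, 12/25)
obs 5: x=-3/4 → posterior Normal(-11/29, 12/29)
obs 6: x=10 → posterior Normal(29/33, 4/11)
obs 7: x=0 → posterior Normal(29/37, 12/37)
obs 8: x=-3 → posterior Normal(17/41, 12/41)
obs 9: x=-5/2 → posterior Normal(7/45, 4/15)
obs 10: x=-7 → posterior Normal(-3/7, 12/49)

mu_0=-3/7, tau_0^2=12/49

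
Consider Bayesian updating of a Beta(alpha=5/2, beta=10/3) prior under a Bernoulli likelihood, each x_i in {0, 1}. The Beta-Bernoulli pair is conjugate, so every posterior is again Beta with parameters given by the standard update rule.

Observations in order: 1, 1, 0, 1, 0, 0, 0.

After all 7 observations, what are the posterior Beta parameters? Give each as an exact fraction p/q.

alpha=11/2, beta=22/3

obs 1: x=1 → posterior Beta(7/2, 10/3)
obs 2: x=1 → posterior Beta(9/2, 10/3)
obs 3: x=0 → posterior Beta(9/2, 13/3)
obs 4: x=1 → posterior Beta(11/2, 13/3)
obs 5: x=0 → posterior Beta(11/2, 16/3)
obs 6: x=0 → posterior Beta(11/2, 19/3)
obs 7: x=0 → posterior Beta(11/2, 22/3)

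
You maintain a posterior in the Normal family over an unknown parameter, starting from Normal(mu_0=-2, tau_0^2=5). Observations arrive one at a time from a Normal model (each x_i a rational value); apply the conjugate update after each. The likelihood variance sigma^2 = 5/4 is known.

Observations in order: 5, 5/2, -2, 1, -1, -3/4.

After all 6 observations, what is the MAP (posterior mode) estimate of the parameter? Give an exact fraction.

17/25

obs 1: x=5 → posterior Normal(18/5, 1)
obs 2: x=5/2 → posterior Normal(28/9, 5/9)
obs 3: x=-2 → posterior Normal(20/13, 5/13)
obs 4: x=1 → posterior Normal(24/17, 5/17)
obs 5: x=-1 → posterior Normal(20/21, 5/21)
obs 6: x=-3/4 → posterior Normal(17/25, 1/5)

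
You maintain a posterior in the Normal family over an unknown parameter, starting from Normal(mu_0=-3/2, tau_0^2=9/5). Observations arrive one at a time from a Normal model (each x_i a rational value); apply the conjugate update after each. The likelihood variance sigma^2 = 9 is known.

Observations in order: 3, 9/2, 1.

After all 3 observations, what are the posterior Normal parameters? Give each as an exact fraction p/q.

obs 1: x=3 → posterior Normal(-3/4, 3/2)
obs 2: x=9/2 → posterior Normal(0, 9/7)
obs 3: x=1 → posterior Normal(1/8, 9/8)

mu_0=1/8, tau_0^2=9/8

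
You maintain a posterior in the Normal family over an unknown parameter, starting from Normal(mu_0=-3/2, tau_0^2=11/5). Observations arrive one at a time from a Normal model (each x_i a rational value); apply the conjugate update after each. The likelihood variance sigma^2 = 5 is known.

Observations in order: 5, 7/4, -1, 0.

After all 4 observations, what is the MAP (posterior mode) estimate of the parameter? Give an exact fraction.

103/276

obs 1: x=5 → posterior Normal(35/72, 55/36)
obs 2: x=7/4 → posterior Normal(147/188, 55/47)
obs 3: x=-1 → posterior Normal(103/232, 55/58)
obs 4: x=0 → posterior Normal(103/276, 55/69)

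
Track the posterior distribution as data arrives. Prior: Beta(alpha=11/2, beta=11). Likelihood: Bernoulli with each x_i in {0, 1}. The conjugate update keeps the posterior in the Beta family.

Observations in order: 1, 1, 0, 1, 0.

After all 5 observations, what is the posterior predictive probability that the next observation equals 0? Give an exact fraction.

26/43

obs 1: x=1 → posterior Beta(13/2, 11)
obs 2: x=1 → posterior Beta(15/2, 11)
obs 3: x=0 → posterior Beta(15/2, 12)
obs 4: x=1 → posterior Beta(17/2, 12)
obs 5: x=0 → posterior Beta(17/2, 13)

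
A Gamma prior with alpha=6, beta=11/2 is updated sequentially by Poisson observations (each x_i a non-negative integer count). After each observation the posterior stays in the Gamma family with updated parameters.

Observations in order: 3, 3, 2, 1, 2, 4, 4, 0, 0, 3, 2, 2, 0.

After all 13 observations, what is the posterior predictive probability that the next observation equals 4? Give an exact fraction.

127518968387575514806261514797084178639354072955545618560/1898129561558205508181011968996258533188221399875192046561

obs 1: x=3 → posterior Gamma(9, 13/2)
obs 2: x=3 → posterior Gamma(12, 15/2)
obs 3: x=2 → posterior Gamma(14, 17/2)
obs 4: x=1 → posterior Gamma(15, 19/2)
obs 5: x=2 → posterior Gamma(17, 21/2)
obs 6: x=4 → posterior Gamma(21, 23/2)
obs 7: x=4 → posterior Gamma(25, 25/2)
obs 8: x=0 → posterior Gamma(25, 27/2)
obs 9: x=0 → posterior Gamma(25, 29/2)
obs 10: x=3 → posterior Gamma(28, 31/2)
obs 11: x=2 → posterior Gamma(30, 33/2)
obs 12: x=2 → posterior Gamma(32, 35/2)
obs 13: x=0 → posterior Gamma(32, 37/2)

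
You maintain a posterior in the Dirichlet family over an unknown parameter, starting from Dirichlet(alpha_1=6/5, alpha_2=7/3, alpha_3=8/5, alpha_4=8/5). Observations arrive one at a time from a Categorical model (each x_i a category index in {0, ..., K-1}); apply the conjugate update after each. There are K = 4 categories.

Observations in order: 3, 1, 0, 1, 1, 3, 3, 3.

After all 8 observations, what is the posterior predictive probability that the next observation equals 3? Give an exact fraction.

obs 1: x=3 → posterior Dirichlet(6/5, 7/3, 8/5, 13/5)
obs 2: x=1 → posterior Dirichlet(6/5, 10/3, 8/5, 13/5)
obs 3: x=0 → posterior Dirichlet(11/5, 10/3, 8/5, 13/5)
obs 4: x=1 → posterior Dirichlet(11/5, 13/3, 8/5, 13/5)
obs 5: x=1 → posterior Dirichlet(11/5, 16/3, 8/5, 13/5)
obs 6: x=3 → posterior Dirichlet(11/5, 16/3, 8/5, 18/5)
obs 7: x=3 → posterior Dirichlet(11/5, 16/3, 8/5, 23/5)
obs 8: x=3 → posterior Dirichlet(11/5, 16/3, 8/5, 28/5)

84/221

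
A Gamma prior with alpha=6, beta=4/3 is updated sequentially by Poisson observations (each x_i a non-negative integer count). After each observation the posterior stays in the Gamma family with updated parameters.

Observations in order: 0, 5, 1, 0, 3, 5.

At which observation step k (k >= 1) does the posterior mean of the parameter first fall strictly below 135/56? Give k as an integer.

obs 1: x=0 → posterior Gamma(6, 7/3)
obs 2: x=5 → posterior Gamma(11, 10/3)
obs 3: x=1 → posterior Gamma(12, 13/3)
obs 4: x=0 → posterior Gamma(12, 16/3)
obs 5: x=3 → posterior Gamma(15, 19/3)
obs 6: x=5 → posterior Gamma(20, 22/3)

k = 4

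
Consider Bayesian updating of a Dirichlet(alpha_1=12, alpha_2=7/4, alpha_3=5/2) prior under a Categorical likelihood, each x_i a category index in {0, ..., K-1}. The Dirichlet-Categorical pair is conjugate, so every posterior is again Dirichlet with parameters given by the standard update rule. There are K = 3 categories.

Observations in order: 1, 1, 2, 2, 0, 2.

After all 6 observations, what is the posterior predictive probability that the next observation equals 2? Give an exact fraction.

22/89

obs 1: x=1 → posterior Dirichlet(12, 11/4, 5/2)
obs 2: x=1 → posterior Dirichlet(12, 15/4, 5/2)
obs 3: x=2 → posterior Dirichlet(12, 15/4, 7/2)
obs 4: x=2 → posterior Dirichlet(12, 15/4, 9/2)
obs 5: x=0 → posterior Dirichlet(13, 15/4, 9/2)
obs 6: x=2 → posterior Dirichlet(13, 15/4, 11/2)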